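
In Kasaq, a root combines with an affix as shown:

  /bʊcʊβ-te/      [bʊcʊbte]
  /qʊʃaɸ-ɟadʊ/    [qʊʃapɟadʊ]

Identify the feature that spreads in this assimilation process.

The segment that alternates is /β/, which surfaces as [b] when adjacent to /t/.
The change fricative → stop matches the manner of the following /t/, identifying this as manner assimilation.
The other alternating form patterns the same way: /ɸ/ → [p] before /ɟ/ (fricative → stop, matching a stop) — only manner changes, and always toward the following segment.

manner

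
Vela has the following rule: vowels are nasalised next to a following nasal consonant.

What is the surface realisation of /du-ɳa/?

The vowel /u/ is adjacent to the following nasal /ɳ/, so it acquires [+nasal] and surfaces as [ũ].

[dũɳa]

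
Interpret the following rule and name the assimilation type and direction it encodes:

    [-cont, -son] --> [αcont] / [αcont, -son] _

progressive manner assimilation

The rule copies [cont] (continuancy) from the environment onto the target stops; since [±cont] encodes the stop/fricative manner contrast, the assimilating dimension is manner.
The conditioning segment sits to the left of the focus bar, meaning the trigger precedes the segment that changes — progressive assimilation.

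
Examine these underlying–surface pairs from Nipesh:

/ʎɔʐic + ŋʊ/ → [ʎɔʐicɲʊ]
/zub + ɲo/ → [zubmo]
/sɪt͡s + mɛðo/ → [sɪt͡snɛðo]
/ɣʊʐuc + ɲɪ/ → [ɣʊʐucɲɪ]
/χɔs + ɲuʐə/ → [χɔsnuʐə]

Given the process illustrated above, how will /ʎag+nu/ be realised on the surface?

[ʎagŋu]

The data show progressive place assimilation: /ŋ/ → [ɲ] after /c/; /ɲ/ → [m] after /b/; /m/ → [n] after /t͡s/; /ɲ/ → [n] after /s/. In each pair only place changes, matching the preceding consonant, while manner and voice stay constant.
Nothing changes in [ɣʊʐucɲɪ]: there the adjacent consonants already agree in place (/ɲ/ and /c/ are both palatal), so this form is consistent with the same rule.
The rule targets /n/ (voiced alveolar nasal), which sits after the trigger /g/ (velar).
The voiced velar nasal is [ŋ], so /n/ → [ŋ].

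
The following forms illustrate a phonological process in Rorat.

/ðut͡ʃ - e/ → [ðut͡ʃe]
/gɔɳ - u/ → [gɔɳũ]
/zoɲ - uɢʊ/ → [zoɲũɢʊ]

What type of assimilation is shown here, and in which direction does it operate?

progressive nasality assimilation (vowel nasalisation)

The vowel /u/ surfaces as nasalised [ũ] next to the preceding nasal /ɳ/ — it has acquired the [+nasal] feature of its neighbour.
Likewise in the remaining data: /u/ → [ũ] after /ɲ/ — each time a vowel is nasalised next to a preceding nasal.
No change occurs in [ðut͡ʃe] because the vowel at the boundary is adjacent to an oral consonant, not a nasal (/e/ next to /t͡ʃ/).
Because the conditioning nasal is to the left of the vowel that changes, the process is progressive (perseverative).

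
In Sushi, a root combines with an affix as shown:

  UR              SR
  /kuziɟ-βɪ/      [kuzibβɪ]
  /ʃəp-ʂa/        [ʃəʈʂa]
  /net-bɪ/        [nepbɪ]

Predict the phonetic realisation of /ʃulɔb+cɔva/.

The data show regressive place assimilation: /ɟ/ → [b] before /β/; /p/ → [ʈ] before /ʂ/; /t/ → [p] before /b/. In each pair only place changes, matching the following consonant, while manner and voice stay constant.
/b/ is a voiced bilabial stop. The following trigger /c/ is palatal, so /b/ must become palatal as well.
A voiced palatal stop is [ɟ], so the surface segment is [ɟ].

[ʃulɔɟcɔva]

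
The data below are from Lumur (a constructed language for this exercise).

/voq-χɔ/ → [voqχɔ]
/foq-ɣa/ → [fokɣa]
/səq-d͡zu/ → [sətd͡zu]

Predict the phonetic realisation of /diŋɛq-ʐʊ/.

The data show regressive place assimilation: /q/ → [k] before /ɣ/; /q/ → [t] before /d͡z/. In each pair only place changes, matching the following consonant, while manner and voice stay constant.
No alternation appears in [voqχɔ]: there the adjacent consonants already agree in place (/q/ and /χ/ are both uvular), so this form is consistent with the same rule.
/q/ is a voiceless uvular stop. The following trigger /ʐ/ is retroflex, so /q/ must become retroflex as well.
The voiceless retroflex stop is [ʈ], so /q/ → [ʈ].

[diŋɛʈʐʊ]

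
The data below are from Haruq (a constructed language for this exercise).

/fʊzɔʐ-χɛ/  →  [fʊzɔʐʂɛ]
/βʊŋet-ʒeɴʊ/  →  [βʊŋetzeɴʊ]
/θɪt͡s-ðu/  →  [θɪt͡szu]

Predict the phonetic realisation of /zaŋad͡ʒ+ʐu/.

The data show progressive place assimilation: /χ/ → [ʂ] after /ʐ/; /ʒ/ → [z] after /t/; /ð/ → [z] after /t͡s/. In each pair only place changes, matching the preceding consonant, while manner and voice stay constant.
The rule targets /ʐ/ (voiced retroflex fricative), which sits after the trigger /d͡ʒ/ (postalveolar).
The voiced postalveolar fricative is [ʒ], so /ʐ/ → [ʒ].

[zaŋad͡ʒʒu]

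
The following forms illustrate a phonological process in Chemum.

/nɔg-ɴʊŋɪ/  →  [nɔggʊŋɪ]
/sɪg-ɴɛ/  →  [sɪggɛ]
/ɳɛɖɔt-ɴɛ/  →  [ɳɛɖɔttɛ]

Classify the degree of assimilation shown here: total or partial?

total assimilation

Comparing underlying and surface forms, /ɴ/ → [g] is the alternation; the neighbouring /g/ is constant.
The output [g] is identical to the trigger /g/ — every feature (place, manner, voicing) has been copied — so this is total assimilation.
The remaining alternation confirms this: /ɴ/ → [t] after /t/ — in each case the output is a copy of the preceding consonant.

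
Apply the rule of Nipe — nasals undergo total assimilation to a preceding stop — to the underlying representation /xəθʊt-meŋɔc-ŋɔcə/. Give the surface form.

[xəθʊtteŋɔccɔcə]

/m/ is the segment targeted by the rule; it sits immediately after /t/, so it assimilates completely and surfaces as [t].
At the second juncture, /ŋ/ likewise becomes [c] adjacent to /c/.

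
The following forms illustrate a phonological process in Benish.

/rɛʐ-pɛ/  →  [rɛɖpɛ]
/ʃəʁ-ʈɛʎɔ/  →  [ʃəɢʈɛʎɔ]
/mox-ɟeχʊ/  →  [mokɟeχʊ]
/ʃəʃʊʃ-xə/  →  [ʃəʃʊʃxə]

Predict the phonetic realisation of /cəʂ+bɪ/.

[cəʈbɪ]

The data show regressive manner assimilation: /ʐ/ → [ɖ] before /p/; /ʁ/ → [ɢ] before /ʈ/; /x/ → [k] before /ɟ/. In each pair only manner changes, matching the following consonant, while place and voice stay constant.
No alternation appears in [ʃəʃʊʃxə]: there the adjacent consonants already agree in manner (/ʃ/ and /x/ are both fricatives), so this form is consistent with the same rule.
The rule targets /ʂ/ (voiceless retroflex fricative), which sits before the trigger /b/ (stop).
Changing only its manner to stop gives [ʈ] — the voiceless retroflex stop.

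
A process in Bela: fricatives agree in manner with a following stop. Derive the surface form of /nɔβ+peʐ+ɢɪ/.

[nɔbpeɖɢɪ]

/β/ is a voiced bilabial fricative. The following trigger /p/ is a stop, so /β/ must become a stop as well.
The voiced bilabial stop is [b], so /β/ → [b].
At the second juncture, /ʐ/ likewise becomes [ɖ] adjacent to /ɢ/.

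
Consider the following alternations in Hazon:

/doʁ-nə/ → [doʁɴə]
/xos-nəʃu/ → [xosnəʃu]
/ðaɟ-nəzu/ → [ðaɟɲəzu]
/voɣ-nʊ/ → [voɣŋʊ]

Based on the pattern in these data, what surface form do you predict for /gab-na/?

[gabma]

The data show progressive place assimilation: /n/ → [ɴ] after /ʁ/; /n/ → [ɲ] after /ɟ/; /n/ → [ŋ] after /ɣ/. In each pair only place changes, matching the preceding consonant, while manner and voice stay constant.
Nothing changes in [xosnəʃu]: there the adjacent consonants already agree in place (/n/ and /s/ are both alveolar), so this form is consistent with the same rule.
The rule targets /n/ (voiced alveolar nasal), which sits after the trigger /b/ (bilabial).
Changing only its place to bilabial gives [m] — the voiced bilabial nasal.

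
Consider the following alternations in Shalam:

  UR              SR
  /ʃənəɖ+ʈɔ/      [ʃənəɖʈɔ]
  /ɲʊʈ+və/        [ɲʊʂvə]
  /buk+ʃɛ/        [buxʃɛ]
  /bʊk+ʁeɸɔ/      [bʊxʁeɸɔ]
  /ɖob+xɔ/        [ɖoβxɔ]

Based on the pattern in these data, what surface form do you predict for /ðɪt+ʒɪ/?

The data show regressive manner assimilation: /ʈ/ → [ʂ] before /v/; /k/ → [x] before /ʃ/; /k/ → [x] before /ʁ/; /b/ → [β] before /x/. In each pair only manner changes, matching the following consonant, while place and voice stay constant.
No alternation appears in [ʃənəɖʈɔ]: there the adjacent consonants already agree in manner (/ɖ/ and /ʈ/ are both stops), so this form is consistent with the same rule.
The rule targets /t/ (voiceless alveolar stop), which sits before the trigger /ʒ/ (fricative).
Changing only its manner to fricative gives [s] — the voiceless alveolar fricative.

[ðɪsʒɪ]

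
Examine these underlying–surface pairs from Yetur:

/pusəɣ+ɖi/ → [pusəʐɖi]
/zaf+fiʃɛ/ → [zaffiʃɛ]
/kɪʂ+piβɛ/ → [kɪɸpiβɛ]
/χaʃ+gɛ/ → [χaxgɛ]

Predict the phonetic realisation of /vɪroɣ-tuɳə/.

The data show regressive place assimilation: /ɣ/ → [ʐ] before /ɖ/; /ʂ/ → [ɸ] before /p/; /ʃ/ → [x] before /g/. In each pair only place changes, matching the following consonant, while manner and voice stay constant.
No alternation appears in [zaffiʃɛ]: there the adjacent consonants already agree in place (/f/ and /f/ are both labiodental), so this form is consistent with the same rule.
/ɣ/ is a voiced velar fricative. The following trigger /t/ is alveolar, so /ɣ/ must become alveolar as well.
The voiced alveolar fricative is [z], so /ɣ/ → [z].

[vɪroztuɳə]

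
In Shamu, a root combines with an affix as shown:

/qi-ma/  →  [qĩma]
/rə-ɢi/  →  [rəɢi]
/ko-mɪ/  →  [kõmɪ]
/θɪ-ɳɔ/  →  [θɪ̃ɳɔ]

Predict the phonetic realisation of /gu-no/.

The data show regressive nasality assimilation (vowel nasalisation): /i/ → [ĩ] before /m/; /o/ → [õ] before /m/; /ɪ/ → [ɪ̃] before /ɳ/ — a vowel is nasalised by an immediately following nasal consonant.
No change occurs in [rəɢi] because the vowel at the boundary is adjacent to an oral consonant, not a nasal (/ə/ next to /ɢ/).
/u/ sits next to the nasal /n/ and is therefore nasalised to [ũ].

[gũno]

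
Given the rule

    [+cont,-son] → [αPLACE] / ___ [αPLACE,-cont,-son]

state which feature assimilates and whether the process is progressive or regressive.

The rule copies the place features (abbreviated [PLACE]) from the environment onto the target, so the assimilating feature is place.
The conditioning segment sits to the right of the focus bar, meaning the trigger follows the segment that changes — regressive assimilation.

regressive place assimilation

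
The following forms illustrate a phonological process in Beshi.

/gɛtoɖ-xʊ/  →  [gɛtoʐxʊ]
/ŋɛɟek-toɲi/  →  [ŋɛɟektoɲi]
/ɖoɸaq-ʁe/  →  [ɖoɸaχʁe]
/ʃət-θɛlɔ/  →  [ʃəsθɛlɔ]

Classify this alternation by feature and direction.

regressive manner assimilation

The segment that alternates is /ɖ/, which surfaces as [ʐ] when adjacent to /x/.
/ɖ/ is a stop while /x/ is a fricative; the output [ʐ] is a fricative, matching the trigger — so the feature that spreads is manner.
Place and voice are unchanged, so the assimilation is partial, not total.
The same holds elsewhere in the data: /q/ → [χ] before /ʁ/ (stop → fricative, matching a fricative); /t/ → [s] before /θ/ (stop → fricative, matching a fricative) — only manner changes, and always toward the following segment.
Nothing changes in [ŋɛɟektoɲi]: there the adjacent consonants already agree in manner (/k/ and /t/ are both stops), so this form is consistent with the same rule.
Since the segment that changes precedes the conditioning segment, the assimilation is regressive.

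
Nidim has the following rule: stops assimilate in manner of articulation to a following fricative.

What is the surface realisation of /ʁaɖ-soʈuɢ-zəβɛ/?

/ɖ/ is a voiced retroflex stop. The following trigger /s/ is a fricative, so /ɖ/ must become a fricative as well.
Changing only its manner to fricative gives [ʐ] — the voiced retroflex fricative.
At the second juncture, /ɢ/ likewise becomes [ʁ] adjacent to /z/.

[ʁaʐsoʈuʁzəβɛ]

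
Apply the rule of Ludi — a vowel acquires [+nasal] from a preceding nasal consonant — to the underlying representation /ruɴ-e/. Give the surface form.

/e/ sits next to the nasal /ɴ/ and is therefore nasalised to [ẽ].

[ruɴẽ]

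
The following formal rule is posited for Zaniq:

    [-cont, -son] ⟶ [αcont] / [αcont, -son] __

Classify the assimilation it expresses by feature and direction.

progressive manner assimilation

The shared variable α links the value of [cont] on the target to that of the neighbouring obstruent. [cont] distinguishes stops from fricatives — a manner-of-articulation feature — so this is manner assimilation.
Since the environment is written before the underscore, the trigger precedes the target; the direction is progressive.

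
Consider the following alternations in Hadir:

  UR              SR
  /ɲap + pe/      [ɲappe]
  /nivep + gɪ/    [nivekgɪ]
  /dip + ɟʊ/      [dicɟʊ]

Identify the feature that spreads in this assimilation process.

The segment that alternates is /p/, which surfaces as [k] when adjacent to /g/.
/p/ is bilabial while /g/ is velar; the output [k] is velar, matching the trigger — so the feature that spreads is place.
The other alternating form patterns the same way: /p/ → [c] before /ɟ/ (bilabial → palatal, matching palatal) — only place changes, and always toward the following segment.
Nothing changes in [ɲappe]: there the adjacent consonants already agree in place (/p/ and /p/ are both bilabial), so this form is consistent with the same rule.

place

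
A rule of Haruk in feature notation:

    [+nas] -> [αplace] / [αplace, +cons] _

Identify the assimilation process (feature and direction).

progressive place assimilation

The rule copies the place features (abbreviated [place]) from the environment onto the target, so the assimilating feature is place.
The conditioning segment sits to the left of the focus bar, meaning the trigger precedes the segment that changes — progressive assimilation.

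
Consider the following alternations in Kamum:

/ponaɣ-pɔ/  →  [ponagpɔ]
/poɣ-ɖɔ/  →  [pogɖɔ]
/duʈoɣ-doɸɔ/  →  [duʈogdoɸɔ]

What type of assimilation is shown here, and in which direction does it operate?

Comparing underlying and surface forms, /ɣ/ → [g] is the alternation; the neighbouring /p/ is constant.
/ɣ/ is a fricative while /p/ is a stop; the output [g] is a stop, matching the trigger — so the feature that spreads is manner.
Place and voice are unchanged, so the assimilation is partial, not total.
Checking the remaining alternations: /ɣ/ → [g] before /ɖ/ (fricative → stop, matching a stop); /ɣ/ → [g] before /d/ (fricative → stop, matching a stop) — only manner changes, and always toward the following segment.
The trigger is the following segment, so the direction is regressive (anticipatory).

regressive manner assimilation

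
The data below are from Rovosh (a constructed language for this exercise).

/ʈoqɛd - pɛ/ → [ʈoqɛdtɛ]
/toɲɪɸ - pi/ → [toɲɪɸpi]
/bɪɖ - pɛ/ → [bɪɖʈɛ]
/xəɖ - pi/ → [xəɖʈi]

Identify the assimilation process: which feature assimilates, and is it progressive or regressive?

progressive place assimilation

The segment that alternates is /p/, which surfaces as [t] when adjacent to /d/.
The change bilabial → alveolar matches the place of the preceding /d/, identifying this as place assimilation.
Manner and voice are unchanged, so the assimilation is partial, not total.
The other alternating form patterns the same way: /p/ → [ʈ] after /ɖ/ (bilabial → retroflex, matching retroflex) — only place changes, and always toward the preceding segment.
Nothing changes in [toɲɪɸpi]: there the adjacent consonants already agree in place (/p/ and /ɸ/ are both bilabial), so this form is consistent with the same rule.
Since the segment that changes follows the conditioning segment, the assimilation is progressive.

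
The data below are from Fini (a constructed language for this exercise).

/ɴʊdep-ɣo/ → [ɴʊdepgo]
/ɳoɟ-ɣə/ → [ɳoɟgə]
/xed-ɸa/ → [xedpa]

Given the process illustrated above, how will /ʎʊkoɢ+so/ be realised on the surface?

The data show progressive manner assimilation: /ɣ/ → [g] after /p/; /ɣ/ → [g] after /ɟ/; /ɸ/ → [p] after /d/. In each pair only manner changes, matching the preceding consonant, while place and voice stay constant.
The rule targets /s/ (voiceless alveolar fricative), which sits after the trigger /ɢ/ (stop).
A voiceless alveolar stop is [t], so the surface segment is [t].

[ʎʊkoɢto]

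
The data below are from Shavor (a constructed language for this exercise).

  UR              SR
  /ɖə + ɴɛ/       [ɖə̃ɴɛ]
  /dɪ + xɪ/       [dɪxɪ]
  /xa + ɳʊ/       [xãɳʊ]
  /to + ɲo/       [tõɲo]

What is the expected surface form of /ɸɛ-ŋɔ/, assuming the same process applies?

The data show regressive nasality assimilation (vowel nasalisation): /ə/ → [ə̃] before /ɴ/; /a/ → [ã] before /ɳ/; /o/ → [õ] before /ɲ/ — a vowel is nasalised by an immediately following nasal consonant.
No change occurs in [dɪxɪ] because the vowel at the boundary is adjacent to an oral consonant, not a nasal (/ɪ/ next to /x/).
/ɛ/ sits next to the nasal /ŋ/ and is therefore nasalised to [ɛ̃].

[ɸɛ̃ŋɔ]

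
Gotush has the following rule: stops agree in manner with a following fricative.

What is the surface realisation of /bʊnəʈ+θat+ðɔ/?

[bʊnəʂθasðɔ]

/ʈ/ is a voiceless retroflex stop. The following trigger /θ/ is a fricative, so /ʈ/ must become a fricative as well.
A voiceless retroflex fricative is [ʂ], so the surface segment is [ʂ].
The same rule applies at the second boundary: /t/ → [s] next to /ð/.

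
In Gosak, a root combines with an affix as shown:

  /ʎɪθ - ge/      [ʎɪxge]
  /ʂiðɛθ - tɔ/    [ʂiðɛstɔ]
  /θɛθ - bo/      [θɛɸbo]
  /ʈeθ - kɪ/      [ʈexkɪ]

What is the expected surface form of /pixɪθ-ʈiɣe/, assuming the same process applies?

The data show regressive place assimilation: /θ/ → [x] before /g/; /θ/ → [s] before /t/; /θ/ → [ɸ] before /b/; /θ/ → [x] before /k/. In each pair only place changes, matching the following consonant, while manner and voice stay constant.
The rule targets /θ/ (voiceless dental fricative), which sits before the trigger /ʈ/ (retroflex).
The voiceless retroflex fricative is [ʂ], so /θ/ → [ʂ].

[pixɪʂʈiɣe]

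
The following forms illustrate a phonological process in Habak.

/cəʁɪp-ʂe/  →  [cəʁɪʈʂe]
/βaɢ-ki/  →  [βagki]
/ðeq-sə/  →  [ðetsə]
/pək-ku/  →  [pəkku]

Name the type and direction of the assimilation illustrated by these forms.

regressive place assimilation

Comparing underlying and surface forms, /p/ → [ʈ] is the alternation; the neighbouring /ʂ/ is constant.
The change bilabial → retroflex matches the place of the following /ʂ/, identifying this as place assimilation.
Manner and voice are unchanged, so the assimilation is partial, not total.
The other alternating forms pattern the same way: /ɢ/ → [g] before /k/ (uvular → velar, matching velar); /q/ → [t] before /s/ (uvular → alveolar, matching alveolar) — only place changes, and always toward the following segment.
Nothing changes in [pəkku]: there the adjacent consonants already agree in place (/k/ and /k/ are both velar), so this form is consistent with the same rule.
The trigger is the following segment, so the direction is regressive (anticipatory).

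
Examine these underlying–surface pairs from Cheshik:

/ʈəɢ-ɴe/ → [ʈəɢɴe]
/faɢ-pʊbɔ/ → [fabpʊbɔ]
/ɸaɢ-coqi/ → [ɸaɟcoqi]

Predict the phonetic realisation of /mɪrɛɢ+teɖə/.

The data show regressive place assimilation: /ɢ/ → [b] before /p/; /ɢ/ → [ɟ] before /c/. In each pair only place changes, matching the following consonant, while manner and voice stay constant.
Nothing changes in [ʈəɢɴe]: there the adjacent consonants already agree in place (/ɢ/ and /ɴ/ are both uvular), so this form is consistent with the same rule.
/ɢ/ is a voiced uvular stop. The following trigger /t/ is alveolar, so /ɢ/ must become alveolar as well.
Changing only its place to alveolar gives [d] — the voiced alveolar stop.

[mɪrɛdteɖə]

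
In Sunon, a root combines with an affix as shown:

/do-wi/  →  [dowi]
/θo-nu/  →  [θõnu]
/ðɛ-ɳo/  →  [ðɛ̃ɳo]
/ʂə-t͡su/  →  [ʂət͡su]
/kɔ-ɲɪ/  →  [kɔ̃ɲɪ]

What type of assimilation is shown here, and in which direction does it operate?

The vowel /o/ surfaces as nasalised [õ] next to the following nasal /n/ — it has acquired the [+nasal] feature of its neighbour.
The other forms show the same pattern: /ɛ/ → [ɛ̃] before /ɳ/; /ɔ/ → [ɔ̃] before /ɲ/ — each time a vowel is nasalised next to a following nasal.
No change occurs in [dowi], [ʂət͡su] because the vowel at the boundary is adjacent to an oral consonant, not a nasal (/o/ next to /w/; /ə/ next to /t͡s/).
Because the conditioning nasal is to the right of the vowel that changes, the process is regressive (anticipatory).

regressive nasality assimilation (vowel nasalisation)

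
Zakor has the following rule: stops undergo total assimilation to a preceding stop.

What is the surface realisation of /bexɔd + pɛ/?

[bexɔddɛ]

/p/ is the segment targeted by the rule; it sits immediately after /d/, so it assimilates completely and surfaces as [d].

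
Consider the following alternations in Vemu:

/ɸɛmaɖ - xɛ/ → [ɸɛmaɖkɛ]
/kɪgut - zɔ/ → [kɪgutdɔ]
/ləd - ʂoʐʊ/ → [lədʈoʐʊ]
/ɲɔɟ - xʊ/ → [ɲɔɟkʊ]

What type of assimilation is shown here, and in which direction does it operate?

progressive manner assimilation

Comparing underlying and surface forms, /x/ → [k] is the alternation; the neighbouring /ɖ/ is constant.
The change fricative → stop matches the manner of the preceding /ɖ/, identifying this as manner assimilation.
Place and voice are unchanged, so the assimilation is partial, not total.
The other alternating forms pattern the same way: /z/ → [d] after /t/ (fricative → stop, matching a stop); /ʂ/ → [ʈ] after /d/ (fricative → stop, matching a stop); /x/ → [k] after /ɟ/ (fricative → stop, matching a stop) — only manner changes, and always toward the preceding segment.
Since the segment that changes follows the conditioning segment, the assimilation is progressive.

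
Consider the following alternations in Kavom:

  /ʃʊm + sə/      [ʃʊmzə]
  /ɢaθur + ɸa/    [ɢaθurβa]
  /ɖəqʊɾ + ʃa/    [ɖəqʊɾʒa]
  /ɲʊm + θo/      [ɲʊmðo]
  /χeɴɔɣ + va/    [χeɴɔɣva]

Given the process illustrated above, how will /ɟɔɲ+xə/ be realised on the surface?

The data show progressive voicing assimilation: /s/ → [z] after /m/; /ɸ/ → [β] after /r/; /ʃ/ → [ʒ] after /ɾ/; /θ/ → [ð] after /m/. In each pair only voicing changes, matching the preceding consonant, while place and manner stay constant.
Nothing changes in [χeɴɔɣva]: there the adjacent consonants already agree in voicing (/v/ and /ɣ/ are both voiced), so this form is consistent with the same rule.
/x/ is a voiceless velar fricative. The preceding trigger /ɲ/ is voiced, so /x/ must become voiced as well.
Changing only its voicing to voiced gives [ɣ] — the voiced velar fricative.

[ɟɔɲɣə]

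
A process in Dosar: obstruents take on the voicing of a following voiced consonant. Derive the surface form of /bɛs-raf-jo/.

/s/ is a voiceless alveolar fricative. The following trigger /r/ is voiced, so /s/ must become voiced as well.
A voiced alveolar fricative is [z], so the surface segment is [z].
The same rule applies at the second boundary: /f/ → [v] next to /j/.

[bɛzravjo]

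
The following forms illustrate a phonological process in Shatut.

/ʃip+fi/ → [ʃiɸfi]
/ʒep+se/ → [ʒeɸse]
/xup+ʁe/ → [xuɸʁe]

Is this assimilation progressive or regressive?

The segment that alternates is /p/, which surfaces as [ɸ] when adjacent to /f/.
/p/ is a stop while /f/ is a fricative; the output [ɸ] is a fricative, matching the trigger — so the feature that spreads is manner.
Checking the remaining alternations: /p/ → [ɸ] before /s/ (stop → fricative, matching a fricative); /p/ → [ɸ] before /ʁ/ (stop → fricative, matching a fricative) — only manner changes, and always toward the following segment.
Since the segment that changes precedes the conditioning segment, the assimilation is regressive.

regressive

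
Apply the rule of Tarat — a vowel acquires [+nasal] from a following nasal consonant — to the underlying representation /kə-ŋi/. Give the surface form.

The vowel /ə/ is adjacent to the following nasal /ŋ/, so it acquires [+nasal] and surfaces as [ə̃].

[kə̃ŋi]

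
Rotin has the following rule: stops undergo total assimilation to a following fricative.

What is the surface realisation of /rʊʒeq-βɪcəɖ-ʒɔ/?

/q/ is the segment targeted by the rule; it sits immediately before /β/, so it assimilates completely and surfaces as [β].
At the second juncture, /ɖ/ likewise becomes [ʒ] adjacent to /ʒ/.

[rʊʒeββɪcəʒʒɔ]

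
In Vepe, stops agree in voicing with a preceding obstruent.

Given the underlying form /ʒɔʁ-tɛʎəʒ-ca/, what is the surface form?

/t/ is a voiceless alveolar stop. The preceding trigger /ʁ/ is voiced, so /t/ must become voiced as well.
A voiced alveolar stop is [d], so the surface segment is [d].
The same rule applies at the second boundary: /c/ → [ɟ] next to /ʒ/.

[ʒɔʁdɛʎəʒɟa]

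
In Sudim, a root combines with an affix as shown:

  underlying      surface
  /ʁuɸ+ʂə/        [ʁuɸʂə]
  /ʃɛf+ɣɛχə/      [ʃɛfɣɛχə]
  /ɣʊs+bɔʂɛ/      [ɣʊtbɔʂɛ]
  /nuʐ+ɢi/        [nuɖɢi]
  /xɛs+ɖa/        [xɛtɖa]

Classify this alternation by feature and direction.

Underlying /s/ is realised as [t] next to /b/; /b/ itself does not change.
The change fricative → stop matches the manner of the following /b/, identifying this as manner assimilation.
Place and voice are unchanged, so the assimilation is partial, not total.
The other alternating forms pattern the same way: /ʐ/ → [ɖ] before /ɢ/ (fricative → stop, matching a stop); /s/ → [t] before /ɖ/ (fricative → stop, matching a stop) — only manner changes, and always toward the following segment.
Nothing changes in [ʁuɸʂə], [ʃɛfɣɛχə]: there the adjacent consonants already agree in manner (/ɸ/ and /ʂ/ are both fricatives; /f/ and /ɣ/ are both fricatives), so these forms are consistent with the same rule.
The trigger is the following segment, so the direction is regressive (anticipatory).

regressive manner assimilation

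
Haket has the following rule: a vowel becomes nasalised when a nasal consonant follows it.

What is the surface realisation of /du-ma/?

The vowel /u/ is adjacent to the following nasal /m/, so it acquires [+nasal] and surfaces as [ũ].

[dũma]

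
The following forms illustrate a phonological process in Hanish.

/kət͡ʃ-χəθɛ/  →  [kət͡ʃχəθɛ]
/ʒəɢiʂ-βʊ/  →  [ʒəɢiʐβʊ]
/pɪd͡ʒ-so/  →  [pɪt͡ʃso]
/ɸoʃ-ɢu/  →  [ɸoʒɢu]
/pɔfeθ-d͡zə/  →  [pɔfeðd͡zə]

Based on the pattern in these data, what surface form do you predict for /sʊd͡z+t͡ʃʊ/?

[sʊt͡st͡ʃʊ]

The data show regressive voicing assimilation: /ʂ/ → [ʐ] before /β/; /d͡ʒ/ → [t͡ʃ] before /s/; /ʃ/ → [ʒ] before /ɢ/; /θ/ → [ð] before /d͡z/. In each pair only voicing changes, matching the following consonant, while place and manner stay constant.
Nothing changes in [kət͡ʃχəθɛ]: there the adjacent consonants already agree in voicing (/t͡ʃ/ and /χ/ are both voiceless), so this form is consistent with the same rule.
The rule targets /d͡z/ (voiced alveolar affricate), which sits before the trigger /t͡ʃ/ (voiceless).
Changing only its voicing to voiceless gives [t͡s] — the voiceless alveolar affricate.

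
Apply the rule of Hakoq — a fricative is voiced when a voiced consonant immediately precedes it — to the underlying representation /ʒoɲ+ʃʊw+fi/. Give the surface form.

[ʒoɲʒʊwvi]

The rule targets /ʃ/ (voiceless postalveolar fricative), which sits after the trigger /ɲ/ (voiced).
Changing only its voicing to voiced gives [ʒ] — the voiced postalveolar fricative.
The same rule applies at the second boundary: /f/ → [v] next to /w/.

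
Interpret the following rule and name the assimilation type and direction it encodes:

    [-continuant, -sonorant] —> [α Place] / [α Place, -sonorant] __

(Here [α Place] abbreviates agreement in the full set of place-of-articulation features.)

The rule copies the place features (abbreviated [Place]) from the environment onto the target, so the assimilating feature is place.
The conditioning segment sits to the left of the focus bar, meaning the trigger precedes the segment that changes — progressive assimilation.

progressive place assimilation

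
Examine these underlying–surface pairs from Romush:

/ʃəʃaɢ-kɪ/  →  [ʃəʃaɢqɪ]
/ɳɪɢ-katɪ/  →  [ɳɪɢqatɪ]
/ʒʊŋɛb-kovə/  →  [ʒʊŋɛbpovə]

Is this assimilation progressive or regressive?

progressive

Underlying /k/ is realised as [q] next to /ɢ/; /ɢ/ itself does not change.
/k/ is velar while /ɢ/ is uvular; the output [q] is uvular, matching the trigger — so the feature that spreads is place.
The same holds elsewhere in the data: /k/ → [p] after /b/ (velar → bilabial, matching bilabial) — only place changes, and always toward the preceding segment.
Since the segment that changes follows the conditioning segment, the assimilation is progressive.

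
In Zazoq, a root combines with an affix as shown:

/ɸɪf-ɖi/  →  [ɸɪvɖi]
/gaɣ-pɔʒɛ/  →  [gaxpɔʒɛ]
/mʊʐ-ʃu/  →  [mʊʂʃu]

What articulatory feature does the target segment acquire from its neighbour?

Underlying /f/ is realised as [v] next to /ɖ/; /ɖ/ itself does not change.
The change voiceless → voiced matches the voicing of the following /ɖ/, identifying this as voicing assimilation.
The same holds elsewhere in the data: /ɣ/ → [x] before /p/ (voiced → voiceless, matching voiceless); /ʐ/ → [ʂ] before /ʃ/ (voiced → voiceless, matching voiceless) — only voicing changes, and always toward the following segment.

voicing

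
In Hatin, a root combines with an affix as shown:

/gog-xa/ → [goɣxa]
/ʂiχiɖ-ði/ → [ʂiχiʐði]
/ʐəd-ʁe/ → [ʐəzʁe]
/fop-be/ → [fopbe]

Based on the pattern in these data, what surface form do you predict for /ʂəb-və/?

[ʂəβvə]

The data show regressive manner assimilation: /g/ → [ɣ] before /x/; /ɖ/ → [ʐ] before /ð/; /d/ → [z] before /ʁ/. In each pair only manner changes, matching the following consonant, while place and voice stay constant.
No alternation appears in [fopbe]: there the adjacent consonants already agree in manner (/p/ and /b/ are both stops), so this form is consistent with the same rule.
The rule targets /b/ (voiced bilabial stop), which sits before the trigger /v/ (fricative).
A voiced bilabial fricative is [β], so the surface segment is [β].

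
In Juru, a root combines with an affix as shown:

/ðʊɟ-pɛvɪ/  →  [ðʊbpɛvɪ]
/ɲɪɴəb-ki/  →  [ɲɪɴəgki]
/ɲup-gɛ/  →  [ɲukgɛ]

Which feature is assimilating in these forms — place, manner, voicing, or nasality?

The segment that alternates is /ɟ/, which surfaces as [b] when adjacent to /p/.
The change palatal → bilabial matches the place of the following /p/, identifying this as place assimilation.
The same holds elsewhere in the data: /b/ → [g] before /k/ (bilabial → velar, matching velar); /p/ → [k] before /g/ (bilabial → velar, matching velar) — only place changes, and always toward the following segment.

place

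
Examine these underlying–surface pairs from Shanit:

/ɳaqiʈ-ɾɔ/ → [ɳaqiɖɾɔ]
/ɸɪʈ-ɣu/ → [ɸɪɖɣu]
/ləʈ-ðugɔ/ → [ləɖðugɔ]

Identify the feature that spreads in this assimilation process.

Underlying /ʈ/ is realised as [ɖ] next to /ɾ/; /ɾ/ itself does not change.
The change voiceless → voiced matches the voicing of the following /ɾ/, identifying this as voicing assimilation.
The other alternating forms pattern the same way: /ʈ/ → [ɖ] before /ɣ/ (voiceless → voiced, matching voiced); /ʈ/ → [ɖ] before /ð/ (voiceless → voiced, matching voiced) — only voicing changes, and always toward the following segment.

voicing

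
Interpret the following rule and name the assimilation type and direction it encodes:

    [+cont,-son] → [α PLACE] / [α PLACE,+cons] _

progressive place assimilation

The rule copies the place features (abbreviated [PLACE]) from the environment onto the target, so the assimilating feature is place.
The conditioning segment sits to the left of the focus bar, meaning the trigger precedes the segment that changes — progressive assimilation.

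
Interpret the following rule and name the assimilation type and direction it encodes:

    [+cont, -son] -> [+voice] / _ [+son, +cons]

regressive voicing assimilation

The target ([+cont, -son], fricatives) acquires [+voice] next to a sonorant consonant ([+son, +cons]) — it takes on the voicing of its neighbour, so the feature that spreads is voicing.
Since the environment is written after the underscore, the trigger follows the target; the direction is regressive.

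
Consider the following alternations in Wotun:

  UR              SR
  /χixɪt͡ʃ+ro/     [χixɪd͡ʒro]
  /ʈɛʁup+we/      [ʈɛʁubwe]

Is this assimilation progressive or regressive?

regressive

The segment that alternates is /t͡ʃ/, which surfaces as [d͡ʒ] when adjacent to /r/.
The change voiceless → voiced matches the voicing of the following /r/, identifying this as voicing assimilation.
The same holds elsewhere in the data: /p/ → [b] before /w/ (voiceless → voiced, matching voiced) — only voicing changes, and always toward the following segment.
Since the segment that changes precedes the conditioning segment, the assimilation is regressive.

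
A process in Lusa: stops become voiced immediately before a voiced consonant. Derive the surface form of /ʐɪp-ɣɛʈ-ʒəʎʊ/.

The rule targets /p/ (voiceless bilabial stop), which sits before the trigger /ɣ/ (voiced).
A voiced bilabial stop is [b], so the surface segment is [b].
At the second juncture, /ʈ/ likewise becomes [ɖ] adjacent to /ʒ/.

[ʐɪbɣɛɖʒəʎʊ]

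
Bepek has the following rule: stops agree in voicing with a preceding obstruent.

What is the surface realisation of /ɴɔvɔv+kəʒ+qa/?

The rule targets /k/ (voiceless velar stop), which sits after the trigger /v/ (voiced).
A voiced velar stop is [g], so the surface segment is [g].
The same rule applies at the second boundary: /q/ → [ɢ] next to /ʒ/.

[ɴɔvɔvgəʒɢa]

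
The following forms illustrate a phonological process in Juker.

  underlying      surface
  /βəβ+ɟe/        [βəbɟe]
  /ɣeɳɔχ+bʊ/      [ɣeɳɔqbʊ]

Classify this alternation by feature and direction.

The segment that alternates is /β/, which surfaces as [b] when adjacent to /ɟ/.
/β/ is a fricative while /ɟ/ is a stop; the output [b] is a stop, matching the trigger — so the feature that spreads is manner.
Place and voice are unchanged, so the assimilation is partial, not total.
The other alternating form patterns the same way: /χ/ → [q] before /b/ (fricative → stop, matching a stop) — only manner changes, and always toward the following segment.
The trigger is the following segment, so the direction is regressive (anticipatory).

regressive manner assimilation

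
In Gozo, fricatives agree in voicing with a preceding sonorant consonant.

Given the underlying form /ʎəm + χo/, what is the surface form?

[ʎəmʁo]

The rule targets /χ/ (voiceless uvular fricative), which sits after the trigger /m/ (voiced).
Changing only its voicing to voiced gives [ʁ] — the voiced uvular fricative.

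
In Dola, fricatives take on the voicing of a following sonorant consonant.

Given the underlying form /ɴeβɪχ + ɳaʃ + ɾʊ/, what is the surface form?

The rule targets /χ/ (voiceless uvular fricative), which sits before the trigger /ɳ/ (voiced).
The voiced uvular fricative is [ʁ], so /χ/ → [ʁ].
At the second juncture, /ʃ/ likewise becomes [ʒ] adjacent to /ɾ/.

[ɴeβɪʁɳaʒɾʊ]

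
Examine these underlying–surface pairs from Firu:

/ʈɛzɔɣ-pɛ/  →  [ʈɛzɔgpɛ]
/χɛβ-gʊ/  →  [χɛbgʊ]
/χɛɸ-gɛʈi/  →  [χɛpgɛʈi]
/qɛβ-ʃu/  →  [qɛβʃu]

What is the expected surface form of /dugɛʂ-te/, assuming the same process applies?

The data show regressive manner assimilation: /ɣ/ → [g] before /p/; /β/ → [b] before /g/; /ɸ/ → [p] before /g/. In each pair only manner changes, matching the following consonant, while place and voice stay constant.
No alternation appears in [qɛβʃu]: there the adjacent consonants already agree in manner (/β/ and /ʃ/ are both fricatives), so this form is consistent with the same rule.
The rule targets /ʂ/ (voiceless retroflex fricative), which sits before the trigger /t/ (stop).
Changing only its manner to stop gives [ʈ] — the voiceless retroflex stop.

[dugɛʈte]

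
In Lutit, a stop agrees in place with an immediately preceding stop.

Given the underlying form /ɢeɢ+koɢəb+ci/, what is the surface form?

/k/ is a voiceless velar stop. The preceding trigger /ɢ/ is uvular, so /k/ must become uvular as well.
Changing only its place to uvular gives [q] — the voiceless uvular stop.
The same rule applies at the second boundary: /c/ → [p] next to /b/.

[ɢeɢqoɢəbpi]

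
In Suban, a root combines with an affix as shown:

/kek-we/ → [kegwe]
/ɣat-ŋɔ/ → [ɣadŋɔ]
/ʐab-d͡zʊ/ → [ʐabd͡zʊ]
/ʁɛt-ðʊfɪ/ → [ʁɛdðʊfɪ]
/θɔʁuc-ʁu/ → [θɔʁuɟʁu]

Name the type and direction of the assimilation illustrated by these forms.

regressive voicing assimilation

Underlying /k/ is realised as [g] next to /w/; /w/ itself does not change.
/k/ is voiceless while /w/ is voiced; the output [g] is voiced, matching the trigger — so the feature that spreads is voicing.
Place and manner are unchanged, so the assimilation is partial, not total.
Checking the remaining alternations: /t/ → [d] before /ŋ/ (voiceless → voiced, matching voiced); /t/ → [d] before /ð/ (voiceless → voiced, matching voiced); /c/ → [ɟ] before /ʁ/ (voiceless → voiced, matching voiced) — only voicing changes, and always toward the following segment.
No alternation appears in [ʐabd͡zʊ]: there the adjacent consonants already agree in voicing (/b/ and /d͡z/ are both voiced), so this form is consistent with the same rule.
Since the segment that changes precedes the conditioning segment, the assimilation is regressive.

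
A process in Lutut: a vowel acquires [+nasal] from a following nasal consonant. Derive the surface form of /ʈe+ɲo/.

/e/ sits next to the nasal /ɲ/ and is therefore nasalised to [ẽ].

[ʈẽɲo]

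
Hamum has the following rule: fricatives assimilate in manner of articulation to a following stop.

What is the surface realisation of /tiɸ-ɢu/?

[tipɢu]

The rule targets /ɸ/ (voiceless bilabial fricative), which sits before the trigger /ɢ/ (stop).
Changing only its manner to stop gives [p] — the voiceless bilabial stop.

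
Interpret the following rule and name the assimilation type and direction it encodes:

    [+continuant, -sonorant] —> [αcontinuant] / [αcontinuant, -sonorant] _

The rule copies [continuant] (continuancy) from the environment onto the target fricatives; since [±continuant] encodes the stop/fricative manner contrast, the assimilating dimension is manner.
Since the environment is written before the underscore, the trigger precedes the target; the direction is progressive.

progressive manner assimilation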